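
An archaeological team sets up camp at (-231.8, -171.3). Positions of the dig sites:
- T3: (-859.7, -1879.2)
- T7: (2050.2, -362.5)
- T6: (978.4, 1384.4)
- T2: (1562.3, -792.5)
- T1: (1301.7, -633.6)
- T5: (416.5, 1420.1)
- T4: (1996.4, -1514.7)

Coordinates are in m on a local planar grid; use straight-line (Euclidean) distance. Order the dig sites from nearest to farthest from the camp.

T1, T5, T3, T2, T6, T7, T4

Distances from the camp:
T1 (1301.7, -633.6): 1601.7 m
T5 (416.5, 1420.1): 1718.4 m
T3 (-859.7, -1879.2): 1819.7 m
T2 (1562.3, -792.5): 1898.6 m
T6 (978.4, 1384.4): 1971.0 m
T7 (2050.2, -362.5): 2290.0 m
T4 (1996.4, -1514.7): 2601.8 m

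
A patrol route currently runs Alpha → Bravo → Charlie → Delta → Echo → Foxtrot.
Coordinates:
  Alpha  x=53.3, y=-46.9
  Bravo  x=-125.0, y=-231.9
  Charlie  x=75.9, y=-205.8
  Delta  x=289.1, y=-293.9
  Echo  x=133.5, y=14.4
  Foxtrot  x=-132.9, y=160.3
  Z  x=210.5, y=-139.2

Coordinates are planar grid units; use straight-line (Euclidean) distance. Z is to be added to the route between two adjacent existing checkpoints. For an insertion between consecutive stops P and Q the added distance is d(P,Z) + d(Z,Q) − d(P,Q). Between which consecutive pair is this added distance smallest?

between Delta and Echo

Added distance for inserting Z between each consecutive pair:
Alpha–Bravo: 273.4
Bravo–Charlie: 295.7
Charlie–Delta: 93.0
Delta–Echo: 0.0
Echo–Foxtrot: 323.7
Smallest added distance is 0.0, inserting between Delta and Echo.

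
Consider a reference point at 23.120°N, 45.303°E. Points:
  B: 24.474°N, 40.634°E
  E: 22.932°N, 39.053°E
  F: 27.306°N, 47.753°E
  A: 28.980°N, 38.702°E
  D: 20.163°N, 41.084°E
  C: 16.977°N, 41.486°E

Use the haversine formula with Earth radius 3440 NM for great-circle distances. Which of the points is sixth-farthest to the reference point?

Distance to each, sorted:
A: 500.3 NM
C: 427.0 NM
E: 345.5 NM
D: 294.8 NM
F: 284.4 NM
B: 269.0 NM
The sixth-farthest is B at 269.0 NM.

B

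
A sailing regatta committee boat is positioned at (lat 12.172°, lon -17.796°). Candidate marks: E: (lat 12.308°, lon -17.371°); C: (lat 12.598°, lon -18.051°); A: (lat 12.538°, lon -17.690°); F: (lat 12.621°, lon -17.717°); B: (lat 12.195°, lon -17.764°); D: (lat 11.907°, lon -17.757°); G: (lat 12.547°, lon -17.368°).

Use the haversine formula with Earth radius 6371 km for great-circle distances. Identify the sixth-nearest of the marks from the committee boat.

C

Distances from the committee boat ((lat 12.172°, lon -17.796°)):
B: 4.3 km
D: 29.8 km
A: 42.3 km
E: 48.6 km
F: 50.7 km
C: 54.9 km
G: 62.4 km
The sixth-nearest is C at 54.9 km.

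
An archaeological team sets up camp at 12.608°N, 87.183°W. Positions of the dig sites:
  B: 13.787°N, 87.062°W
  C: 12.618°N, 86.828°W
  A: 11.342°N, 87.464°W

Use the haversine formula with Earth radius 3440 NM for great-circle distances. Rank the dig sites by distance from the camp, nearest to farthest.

C, B, A

Distance from the camp at 12.608°N, 87.183°W to each:
C 12.618°N, 86.828°W: 20.8 NM
B 13.787°N, 87.062°W: 71.1 NM
A 11.342°N, 87.464°W: 77.8 NM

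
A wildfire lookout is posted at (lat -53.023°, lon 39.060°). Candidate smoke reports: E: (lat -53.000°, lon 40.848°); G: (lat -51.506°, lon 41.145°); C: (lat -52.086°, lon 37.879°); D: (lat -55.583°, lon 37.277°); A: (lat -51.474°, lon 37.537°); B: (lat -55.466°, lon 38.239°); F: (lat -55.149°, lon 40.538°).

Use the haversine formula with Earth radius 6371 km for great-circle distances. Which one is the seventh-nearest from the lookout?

Distances from the lookout ((lat -53.023°, lon 39.060°)):
E: 119.6 km
C: 131.3 km
A: 201.0 km
G: 220.4 km
F: 255.3 km
B: 276.8 km
D: 307.2 km
The seventh-nearest is D at 307.2 km.

D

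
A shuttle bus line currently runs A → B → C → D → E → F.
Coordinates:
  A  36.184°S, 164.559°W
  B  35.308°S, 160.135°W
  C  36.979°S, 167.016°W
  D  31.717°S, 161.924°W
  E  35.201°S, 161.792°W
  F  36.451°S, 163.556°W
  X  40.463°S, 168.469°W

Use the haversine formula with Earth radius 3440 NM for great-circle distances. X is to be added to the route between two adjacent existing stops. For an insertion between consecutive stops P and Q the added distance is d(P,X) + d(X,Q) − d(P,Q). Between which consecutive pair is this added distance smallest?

between B and C

Added distance for inserting X between each consecutive pair:
A–B: 595.5 NM
B–C: 373.0 NM
C–D: 428.9 NM
D–E: 850.9 NM
E–F: 666.6 NM
Smallest added distance is 373.0 NM, inserting between B and C.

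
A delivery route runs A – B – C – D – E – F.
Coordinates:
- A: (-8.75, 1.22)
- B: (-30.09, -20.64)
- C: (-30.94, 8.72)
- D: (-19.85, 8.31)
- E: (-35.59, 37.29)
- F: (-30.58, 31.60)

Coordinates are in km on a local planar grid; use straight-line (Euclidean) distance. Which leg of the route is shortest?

Leg distances:
A→B: 30.5 km
B→C: 29.4 km
C→D: 11.1 km
D→E: 33.0 km
E→F: 7.6 km
The shortest leg is E–F at 7.6 km.

E–F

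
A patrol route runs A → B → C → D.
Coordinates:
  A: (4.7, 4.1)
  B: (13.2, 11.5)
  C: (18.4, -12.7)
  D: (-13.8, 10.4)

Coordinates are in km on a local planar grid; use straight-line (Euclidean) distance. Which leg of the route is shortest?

A–B

Leg distances:
A→B: 11.3 km
B→C: 24.8 km
C→D: 39.6 km
The shortest leg is A–B at 11.3 km.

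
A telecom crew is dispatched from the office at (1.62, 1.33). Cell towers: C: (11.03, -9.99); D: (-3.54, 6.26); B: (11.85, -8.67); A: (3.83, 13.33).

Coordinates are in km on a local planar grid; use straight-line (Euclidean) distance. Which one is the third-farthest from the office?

A

Distances from the office ((1.62, 1.33)):
C: 14.7 km
B: 14.3 km
A: 12.2 km
D: 7.1 km
The third-farthest is A at 12.2 km.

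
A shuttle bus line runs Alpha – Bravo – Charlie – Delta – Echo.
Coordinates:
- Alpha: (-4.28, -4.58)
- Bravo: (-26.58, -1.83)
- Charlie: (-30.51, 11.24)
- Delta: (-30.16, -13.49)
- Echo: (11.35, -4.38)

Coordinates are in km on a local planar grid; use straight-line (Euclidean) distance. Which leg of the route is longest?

Leg distances:
Alpha→Bravo: 22.5 km
Bravo→Charlie: 13.6 km
Charlie→Delta: 24.7 km
Delta→Echo: 42.5 km
The longest leg is Delta–Echo at 42.5 km.

Delta–Echo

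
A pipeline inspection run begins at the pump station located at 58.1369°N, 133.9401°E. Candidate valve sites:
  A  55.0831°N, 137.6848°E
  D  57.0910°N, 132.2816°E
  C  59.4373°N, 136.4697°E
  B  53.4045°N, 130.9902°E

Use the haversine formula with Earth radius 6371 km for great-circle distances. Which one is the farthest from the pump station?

Distances from the pump station (58.1369°N, 133.9401°E):
B: 557.5 km
A: 409.5 km
C: 205.3 km
D: 152.6 km
The farthest is B at 557.5 km.

B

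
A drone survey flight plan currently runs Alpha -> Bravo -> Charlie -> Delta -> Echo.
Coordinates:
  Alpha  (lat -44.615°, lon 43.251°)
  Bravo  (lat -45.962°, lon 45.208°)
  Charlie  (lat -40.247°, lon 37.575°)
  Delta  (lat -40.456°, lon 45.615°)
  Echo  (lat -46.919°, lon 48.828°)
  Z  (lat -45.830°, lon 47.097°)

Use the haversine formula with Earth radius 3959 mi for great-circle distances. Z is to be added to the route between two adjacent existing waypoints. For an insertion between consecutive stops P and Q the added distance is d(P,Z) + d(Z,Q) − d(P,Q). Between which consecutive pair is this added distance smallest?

Added distance for inserting Z between each consecutive pair:
Alpha–Bravo: 163.3 mi
Bravo–Charlie: 156.0 mi
Charlie–Delta: 571.0 mi
Delta–Echo: 16.0 mi
Smallest added distance is 16.0 mi, inserting between Delta and Echo.

between Delta and Echo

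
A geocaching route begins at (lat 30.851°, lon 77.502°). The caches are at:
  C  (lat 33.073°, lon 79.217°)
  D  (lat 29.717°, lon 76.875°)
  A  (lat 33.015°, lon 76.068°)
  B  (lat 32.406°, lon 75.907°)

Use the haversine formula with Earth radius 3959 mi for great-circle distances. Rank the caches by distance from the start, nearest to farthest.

Distance from the start at (lat 30.851°, lon 77.502°) to each:
D (lat 29.717°, lon 76.875°): 86.8 mi
B (lat 32.406°, lon 75.907°): 142.7 mi
A (lat 33.015°, lon 76.068°): 171.5 mi
C (lat 33.073°, lon 79.217°): 183.5 mi

D, B, A, C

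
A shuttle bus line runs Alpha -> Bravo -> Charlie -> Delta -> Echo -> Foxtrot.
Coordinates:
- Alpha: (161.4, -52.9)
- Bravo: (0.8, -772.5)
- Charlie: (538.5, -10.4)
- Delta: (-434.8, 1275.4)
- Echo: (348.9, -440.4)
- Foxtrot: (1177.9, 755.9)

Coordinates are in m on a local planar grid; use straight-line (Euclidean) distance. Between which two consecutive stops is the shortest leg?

Leg distances:
Alpha→Bravo: 737.3 m
Bravo→Charlie: 932.7 m
Charlie→Delta: 1612.6 m
Delta→Echo: 1886.3 m
Echo→Foxtrot: 1455.5 m
The shortest leg is Alpha–Bravo at 737.3 m.

Alpha–Bravo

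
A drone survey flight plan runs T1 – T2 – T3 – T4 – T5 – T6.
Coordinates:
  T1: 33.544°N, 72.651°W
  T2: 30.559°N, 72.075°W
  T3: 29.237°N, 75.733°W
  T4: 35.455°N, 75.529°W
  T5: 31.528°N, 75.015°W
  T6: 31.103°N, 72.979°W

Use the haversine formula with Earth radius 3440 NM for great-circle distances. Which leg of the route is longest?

Leg distances:
T1→T2: 181.6 NM
T2→T3: 206.3 NM
T3→T4: 373.5 NM
T4→T5: 237.2 NM
T5→T6: 107.5 NM
The longest leg is T3–T4 at 373.5 NM.

T3–T4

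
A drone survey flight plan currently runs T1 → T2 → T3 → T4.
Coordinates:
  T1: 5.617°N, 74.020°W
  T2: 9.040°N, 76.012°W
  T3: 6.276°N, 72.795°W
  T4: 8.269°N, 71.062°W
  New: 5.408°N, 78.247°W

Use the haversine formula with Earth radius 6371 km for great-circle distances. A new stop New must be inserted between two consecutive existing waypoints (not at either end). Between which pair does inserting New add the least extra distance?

Added distance for inserting New between each consecutive pair:
T1–T2: 502.1 km
T2–T3: 614.7 km
T3–T4: 1172.7 km
Smallest added distance is 502.1 km, inserting between T1 and T2.

between T1 and T2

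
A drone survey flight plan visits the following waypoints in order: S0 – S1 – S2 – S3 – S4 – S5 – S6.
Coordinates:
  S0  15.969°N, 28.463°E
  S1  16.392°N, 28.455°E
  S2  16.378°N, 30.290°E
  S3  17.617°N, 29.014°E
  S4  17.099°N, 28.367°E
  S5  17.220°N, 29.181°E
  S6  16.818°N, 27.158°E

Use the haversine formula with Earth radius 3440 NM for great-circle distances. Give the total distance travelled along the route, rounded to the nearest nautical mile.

450 NM

Leg distances:
S0→S1: 25.4 NM  (cumulative 25.4 NM)
S1→S2: 105.7 NM  (cumulative 131.1 NM)
S2→S3: 104.4 NM  (cumulative 235.5 NM)
S3→S4: 48.4 NM  (cumulative 283.9 NM)
S4→S5: 47.3 NM  (cumulative 331.2 NM)
S5→S6: 118.6 NM  (cumulative 449.8 NM)
Total route length ≈ 450 NM.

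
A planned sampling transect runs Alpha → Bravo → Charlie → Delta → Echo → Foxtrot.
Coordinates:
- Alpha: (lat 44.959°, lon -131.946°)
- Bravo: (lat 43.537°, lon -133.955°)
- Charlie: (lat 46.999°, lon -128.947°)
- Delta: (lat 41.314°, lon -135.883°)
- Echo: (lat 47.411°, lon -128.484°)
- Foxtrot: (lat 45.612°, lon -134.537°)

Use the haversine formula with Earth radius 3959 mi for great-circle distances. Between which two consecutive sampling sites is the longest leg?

Delta–Echo

Leg distances:
Alpha→Bravo: 139.8 mi
Bravo→Charlie: 341.2 mi
Charlie→Delta: 521.6 mi
Delta→Echo: 557.2 mi
Echo→Foxtrot: 313.4 mi
The longest leg is Delta–Echo at 557.2 mi.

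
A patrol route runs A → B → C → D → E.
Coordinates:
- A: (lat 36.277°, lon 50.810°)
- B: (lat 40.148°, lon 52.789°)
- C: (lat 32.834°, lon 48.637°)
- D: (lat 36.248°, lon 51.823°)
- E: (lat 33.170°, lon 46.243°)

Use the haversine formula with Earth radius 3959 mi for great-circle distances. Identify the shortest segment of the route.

Leg distances:
A→B: 288.2 mi
B→C: 555.3 mi
C→D: 297.5 mi
D→E: 381.6 mi
The shortest leg is A–B at 288.2 mi.

A–B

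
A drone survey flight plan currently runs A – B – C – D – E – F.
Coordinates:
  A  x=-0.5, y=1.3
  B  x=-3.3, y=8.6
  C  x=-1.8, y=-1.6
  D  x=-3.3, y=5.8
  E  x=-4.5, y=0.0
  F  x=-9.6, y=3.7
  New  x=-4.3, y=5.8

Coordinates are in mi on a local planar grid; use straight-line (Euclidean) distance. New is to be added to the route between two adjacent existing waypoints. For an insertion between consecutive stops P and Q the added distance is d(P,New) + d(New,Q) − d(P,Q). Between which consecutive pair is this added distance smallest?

between B and C

Added distance for inserting New between each consecutive pair:
A–B: 1.0 mi
B–C: 0.5 mi
C–D: 1.3 mi
D–E: 0.9 mi
E–F: 5.2 mi
Smallest added distance is 0.5 mi, inserting between B and C.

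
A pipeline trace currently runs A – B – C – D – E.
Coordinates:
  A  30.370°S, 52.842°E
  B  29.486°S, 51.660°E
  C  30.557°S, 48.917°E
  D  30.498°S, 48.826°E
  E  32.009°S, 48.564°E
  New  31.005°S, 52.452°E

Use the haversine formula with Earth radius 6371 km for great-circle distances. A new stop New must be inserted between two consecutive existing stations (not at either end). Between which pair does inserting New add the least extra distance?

between A and B

Added distance for inserting New between each consecutive pair:
A–B: 114.6 km
B–C: 236.9 km
C–D: 681.5 km
D–E: 566.3 km
Smallest added distance is 114.6 km, inserting between A and B.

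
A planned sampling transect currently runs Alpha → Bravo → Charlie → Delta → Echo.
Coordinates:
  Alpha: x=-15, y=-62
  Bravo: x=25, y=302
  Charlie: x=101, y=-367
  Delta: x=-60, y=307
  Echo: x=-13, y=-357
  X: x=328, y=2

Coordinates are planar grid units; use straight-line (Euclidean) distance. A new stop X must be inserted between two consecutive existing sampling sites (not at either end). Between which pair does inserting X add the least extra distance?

between Bravo and Charlie

Added distance for inserting X between each consecutive pair:
Alpha–Bravo: 409.1
Bravo–Charlie: 186.3
Charlie–Delta: 233.8
Delta–Echo: 323.0
Smallest added distance is 186.3, inserting between Bravo and Charlie.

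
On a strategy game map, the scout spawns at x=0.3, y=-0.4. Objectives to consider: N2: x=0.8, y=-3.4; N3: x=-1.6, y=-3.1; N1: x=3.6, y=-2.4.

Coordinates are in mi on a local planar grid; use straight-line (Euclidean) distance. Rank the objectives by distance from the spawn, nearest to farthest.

Computing each straight-line distance from x=0.3, y=-0.4:
N2 x=0.8, y=-3.4: 3.0 mi
N3 x=-1.6, y=-3.1: 3.3 mi
N1 x=3.6, y=-2.4: 3.9 mi

N2, N3, N1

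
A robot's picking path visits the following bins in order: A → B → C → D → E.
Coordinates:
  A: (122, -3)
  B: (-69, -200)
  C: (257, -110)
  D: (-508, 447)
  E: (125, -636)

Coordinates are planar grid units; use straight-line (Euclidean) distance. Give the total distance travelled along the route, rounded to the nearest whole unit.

2813

Leg distances:
A→B: 274.4  (cumulative 274.4)
B→C: 338.2  (cumulative 612.6)
C→D: 946.3  (cumulative 1558.9)
D→E: 1254.4  (cumulative 2813.3)
Total route length ≈ 2813.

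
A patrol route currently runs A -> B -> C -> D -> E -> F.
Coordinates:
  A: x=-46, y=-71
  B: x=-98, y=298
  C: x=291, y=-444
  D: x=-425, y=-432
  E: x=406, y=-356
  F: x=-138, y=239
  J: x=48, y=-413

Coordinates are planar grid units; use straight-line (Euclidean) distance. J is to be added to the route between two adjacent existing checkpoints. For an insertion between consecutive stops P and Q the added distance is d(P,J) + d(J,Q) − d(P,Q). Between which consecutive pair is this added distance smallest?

Added distance for inserting J between each consecutive pair:
A–B: 707.9
B–C: 133.0
C–D: 2.3
D–E: 1.4
E–F: 234.3
Smallest added distance is 1.4, inserting between D and E.

between D and E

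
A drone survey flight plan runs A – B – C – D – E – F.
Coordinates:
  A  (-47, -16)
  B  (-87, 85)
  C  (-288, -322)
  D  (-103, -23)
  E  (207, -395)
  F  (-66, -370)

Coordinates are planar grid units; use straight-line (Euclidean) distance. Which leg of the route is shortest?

Leg distances:
A→B: 108.6
B→C: 453.9
C→D: 351.6
D→E: 484.2
E→F: 274.1
The shortest leg is A–B at 108.6.

A–B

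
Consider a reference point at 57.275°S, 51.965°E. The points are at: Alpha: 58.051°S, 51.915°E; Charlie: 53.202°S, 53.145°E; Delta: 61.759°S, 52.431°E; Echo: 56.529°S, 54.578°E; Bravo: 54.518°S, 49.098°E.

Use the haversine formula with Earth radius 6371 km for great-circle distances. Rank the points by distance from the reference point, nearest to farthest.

Alpha, Echo, Bravo, Charlie, Delta

Distances from the reference point:
Alpha 58.051°S, 51.915°E: 86.3 km
Echo 56.529°S, 54.578°E: 179.0 km
Bravo 54.518°S, 49.098°E: 354.8 km
Charlie 53.202°S, 53.145°E: 459.0 km
Delta 61.759°S, 52.431°E: 499.3 km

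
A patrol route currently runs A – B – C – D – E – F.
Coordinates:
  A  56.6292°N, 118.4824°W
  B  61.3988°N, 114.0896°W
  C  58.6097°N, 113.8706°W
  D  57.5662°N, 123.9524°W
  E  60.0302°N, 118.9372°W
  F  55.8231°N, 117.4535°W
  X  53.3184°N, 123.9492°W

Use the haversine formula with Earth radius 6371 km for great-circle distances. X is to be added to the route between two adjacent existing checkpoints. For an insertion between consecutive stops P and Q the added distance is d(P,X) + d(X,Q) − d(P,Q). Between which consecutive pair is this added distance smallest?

Added distance for inserting X between each consecutive pair:
A–B: 993.4 km
B–C: 1621.1 km
C–D: 727.5 km
D–E: 880.5 km
E–F: 832.8 km
Smallest added distance is 727.5 km, inserting between C and D.

between C and D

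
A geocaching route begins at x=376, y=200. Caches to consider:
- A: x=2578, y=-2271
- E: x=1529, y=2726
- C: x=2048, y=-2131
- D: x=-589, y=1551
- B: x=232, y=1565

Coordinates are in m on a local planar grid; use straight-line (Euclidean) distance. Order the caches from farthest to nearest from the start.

A, C, E, D, B

Distances from the start:
A x=2578, y=-2271: 3309.8 m
C x=2048, y=-2131: 2868.6 m
E x=1529, y=2726: 2776.7 m
D x=-589, y=1551: 1660.2 m
B x=232, y=1565: 1372.6 m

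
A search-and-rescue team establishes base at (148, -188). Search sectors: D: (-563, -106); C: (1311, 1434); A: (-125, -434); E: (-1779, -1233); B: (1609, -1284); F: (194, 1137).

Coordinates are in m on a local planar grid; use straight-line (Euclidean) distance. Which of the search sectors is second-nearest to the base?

D

Distance to each, sorted:
A: 367.5 m
D: 715.7 m
F: 1325.8 m
B: 1826.4 m
C: 1995.9 m
E: 2192.1 m
The second-nearest is D at 715.7 m.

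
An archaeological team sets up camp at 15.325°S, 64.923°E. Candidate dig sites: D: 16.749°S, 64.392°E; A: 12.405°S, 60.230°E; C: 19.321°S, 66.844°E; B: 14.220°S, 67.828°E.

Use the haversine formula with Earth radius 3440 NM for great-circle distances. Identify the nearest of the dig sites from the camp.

Distances from the camp (15.325°S, 64.923°E):
D: 90.8 NM
B: 181.2 NM
C: 264.0 NM
A: 324.9 NM
The nearest is D at 90.8 NM.

D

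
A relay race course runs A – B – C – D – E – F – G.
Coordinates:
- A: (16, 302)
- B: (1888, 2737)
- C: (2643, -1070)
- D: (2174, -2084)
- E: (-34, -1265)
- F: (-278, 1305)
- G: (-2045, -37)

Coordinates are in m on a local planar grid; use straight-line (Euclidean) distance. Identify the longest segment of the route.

Leg distances:
A→B: 3071.4 m
B→C: 3881.1 m
C→D: 1117.2 m
D→E: 2355.0 m
E→F: 2581.6 m
F→G: 2218.8 m
The longest leg is B–C at 3881.1 m.

B–C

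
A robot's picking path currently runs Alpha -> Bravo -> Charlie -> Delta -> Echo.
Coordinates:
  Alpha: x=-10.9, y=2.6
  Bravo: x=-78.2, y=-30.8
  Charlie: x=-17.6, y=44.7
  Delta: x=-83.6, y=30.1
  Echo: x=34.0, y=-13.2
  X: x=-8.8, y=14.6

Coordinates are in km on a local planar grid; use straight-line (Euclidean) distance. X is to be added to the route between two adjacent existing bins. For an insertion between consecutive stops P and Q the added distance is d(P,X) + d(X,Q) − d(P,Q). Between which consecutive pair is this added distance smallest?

Added distance for inserting X between each consecutive pair:
Alpha–Bravo: 20.0 km
Bravo–Charlie: 17.5 km
Charlie–Delta: 40.2 km
Delta–Echo: 2.1 km
Smallest added distance is 2.1 km, inserting between Delta and Echo.

between Delta and Echo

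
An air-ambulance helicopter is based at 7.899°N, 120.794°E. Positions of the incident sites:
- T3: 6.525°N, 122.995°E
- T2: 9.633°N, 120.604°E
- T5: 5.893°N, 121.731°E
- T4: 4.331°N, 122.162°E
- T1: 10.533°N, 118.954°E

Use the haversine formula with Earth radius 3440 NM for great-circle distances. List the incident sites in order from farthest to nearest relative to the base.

Distances from the base:
T4 4.331°N, 122.162°E: 229.3 NM
T1 10.533°N, 118.954°E: 192.1 NM
T3 6.525°N, 122.995°E: 154.9 NM
T5 5.893°N, 121.731°E: 132.8 NM
T2 9.633°N, 120.604°E: 104.7 NM

T4, T1, T3, T5, T2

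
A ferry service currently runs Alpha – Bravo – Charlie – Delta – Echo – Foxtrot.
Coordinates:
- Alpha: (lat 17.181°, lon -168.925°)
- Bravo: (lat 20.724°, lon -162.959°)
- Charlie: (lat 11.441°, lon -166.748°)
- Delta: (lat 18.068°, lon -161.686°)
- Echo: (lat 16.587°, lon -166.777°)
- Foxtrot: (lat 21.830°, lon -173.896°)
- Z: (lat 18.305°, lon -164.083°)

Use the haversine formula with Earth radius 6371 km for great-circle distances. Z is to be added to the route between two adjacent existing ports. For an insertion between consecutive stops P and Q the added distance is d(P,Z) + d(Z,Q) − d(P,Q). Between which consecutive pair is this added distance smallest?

between Bravo and Charlie

Added distance for inserting Z between each consecutive pair:
Alpha–Bravo: 80.7 km
Bravo–Charlie: 0.2 km
Charlie–Delta: 153.8 km
Delta–Echo: 33.4 km
Echo–Foxtrot: 493.0 km
Smallest added distance is 0.2 km, inserting between Bravo and Charlie.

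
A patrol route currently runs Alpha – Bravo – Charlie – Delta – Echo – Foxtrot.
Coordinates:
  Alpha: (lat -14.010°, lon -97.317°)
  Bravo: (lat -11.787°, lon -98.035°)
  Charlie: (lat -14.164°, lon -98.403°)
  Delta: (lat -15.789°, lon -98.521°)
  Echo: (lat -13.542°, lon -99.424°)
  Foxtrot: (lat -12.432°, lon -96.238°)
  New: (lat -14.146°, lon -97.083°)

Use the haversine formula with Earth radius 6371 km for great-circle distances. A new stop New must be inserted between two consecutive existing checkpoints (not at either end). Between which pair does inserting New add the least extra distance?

between Alpha and Bravo

Added distance for inserting New between each consecutive pair:
Alpha–Bravo: 52.1 km
Bravo–Charlie: 156.9 km
Charlie–Delta: 200.4 km
Delta–Echo: 232.7 km
Echo–Foxtrot: 106.3 km
Smallest added distance is 52.1 km, inserting between Alpha and Bravo.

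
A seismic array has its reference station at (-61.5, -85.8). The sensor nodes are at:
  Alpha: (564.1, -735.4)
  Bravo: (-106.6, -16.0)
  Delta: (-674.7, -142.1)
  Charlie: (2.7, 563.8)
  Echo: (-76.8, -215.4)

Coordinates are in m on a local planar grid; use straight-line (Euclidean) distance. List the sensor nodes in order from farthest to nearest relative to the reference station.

Alpha, Charlie, Delta, Echo, Bravo

Distance from the reference station at (-61.5, -85.8) to each:
Alpha (564.1, -735.4): 901.9 m
Charlie (2.7, 563.8): 652.8 m
Delta (-674.7, -142.1): 615.8 m
Echo (-76.8, -215.4): 130.5 m
Bravo (-106.6, -16.0): 83.1 m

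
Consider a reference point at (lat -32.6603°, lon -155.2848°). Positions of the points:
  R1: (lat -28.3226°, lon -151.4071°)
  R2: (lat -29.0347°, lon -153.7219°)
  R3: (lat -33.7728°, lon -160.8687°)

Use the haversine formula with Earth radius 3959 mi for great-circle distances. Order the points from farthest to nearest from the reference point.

Computing each great-circle distance from (lat -32.6603°, lon -155.2848°):
R1 (lat -28.3226°, lon -151.4071°): 378.3 mi
R3 (lat -33.7728°, lon -160.8687°): 331.8 mi
R2 (lat -29.0347°, lon -153.7219°): 267.1 mi

R1, R3, R2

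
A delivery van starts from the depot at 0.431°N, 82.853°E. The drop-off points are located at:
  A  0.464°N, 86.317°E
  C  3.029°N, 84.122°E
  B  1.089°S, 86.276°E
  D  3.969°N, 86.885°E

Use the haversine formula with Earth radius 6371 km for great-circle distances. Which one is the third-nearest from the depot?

Distance to each, sorted:
C: 321.5 km
A: 385.2 km
B: 416.4 km
D: 596.2 km
The third-nearest is B at 416.4 km.

B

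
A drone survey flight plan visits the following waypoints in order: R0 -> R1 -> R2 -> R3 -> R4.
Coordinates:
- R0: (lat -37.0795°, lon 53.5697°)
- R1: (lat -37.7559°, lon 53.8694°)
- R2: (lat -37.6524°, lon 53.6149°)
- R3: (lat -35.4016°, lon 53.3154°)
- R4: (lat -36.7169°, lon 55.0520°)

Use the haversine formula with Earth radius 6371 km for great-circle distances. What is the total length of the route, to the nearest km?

Leg distances:
R0→R1: 79.7 km  (cumulative 79.7 km)
R1→R2: 25.2 km  (cumulative 104.9 km)
R2→R3: 251.7 km  (cumulative 356.6 km)
R3→R4: 213.9 km  (cumulative 570.5 km)
Total route length ≈ 571 km.

571 km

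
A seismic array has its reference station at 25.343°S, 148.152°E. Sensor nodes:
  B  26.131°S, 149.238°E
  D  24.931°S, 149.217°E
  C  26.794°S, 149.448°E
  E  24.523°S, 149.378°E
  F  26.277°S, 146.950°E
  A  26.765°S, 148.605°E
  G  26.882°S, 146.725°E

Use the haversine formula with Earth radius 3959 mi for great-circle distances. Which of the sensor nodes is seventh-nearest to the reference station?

G

Distance to each, sorted:
D: 72.4 mi
B: 86.8 mi
E: 95.5 mi
F: 98.8 mi
A: 102.2 mi
C: 128.5 mi
G: 138.4 mi
The seventh-nearest is G at 138.4 mi.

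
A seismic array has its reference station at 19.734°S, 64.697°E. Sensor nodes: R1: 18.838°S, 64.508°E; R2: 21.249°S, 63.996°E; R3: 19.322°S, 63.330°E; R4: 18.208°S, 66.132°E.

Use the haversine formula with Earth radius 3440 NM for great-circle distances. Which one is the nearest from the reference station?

R1

Distances from the reference station (19.734°S, 64.697°E):
R1: 54.9 NM
R3: 81.2 NM
R2: 99.1 NM
R4: 122.6 NM
The nearest is R1 at 54.9 NM.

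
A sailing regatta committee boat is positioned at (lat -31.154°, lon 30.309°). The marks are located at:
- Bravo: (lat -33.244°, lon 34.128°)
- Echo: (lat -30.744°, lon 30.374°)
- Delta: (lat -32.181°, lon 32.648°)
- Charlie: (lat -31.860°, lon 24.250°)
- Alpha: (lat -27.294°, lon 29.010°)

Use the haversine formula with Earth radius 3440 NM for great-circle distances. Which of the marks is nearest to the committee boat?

Distances from the committee boat ((lat -31.154°, lon 30.309°)):
Echo: 24.8 NM
Delta: 134.5 NM
Bravo: 231.0 NM
Alpha: 241.5 NM
Charlie: 313.0 NM
The nearest is Echo at 24.8 NM.

Echo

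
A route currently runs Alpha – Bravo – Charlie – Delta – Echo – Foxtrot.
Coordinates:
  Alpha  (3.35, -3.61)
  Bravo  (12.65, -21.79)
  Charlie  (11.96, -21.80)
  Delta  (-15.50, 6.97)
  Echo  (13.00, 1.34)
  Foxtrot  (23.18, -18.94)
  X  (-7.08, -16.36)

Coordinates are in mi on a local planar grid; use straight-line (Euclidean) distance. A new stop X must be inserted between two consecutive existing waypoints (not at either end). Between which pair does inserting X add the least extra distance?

Added distance for inserting X between each consecutive pair:
Alpha–Bravo: 16.5 mi
Bravo–Charlie: 39.6 mi
Charlie–Delta: 4.8 mi
Delta–Echo: 22.5 mi
Echo–Foxtrot: 34.4 mi
Smallest added distance is 4.8 mi, inserting between Charlie and Delta.

between Charlie and Delta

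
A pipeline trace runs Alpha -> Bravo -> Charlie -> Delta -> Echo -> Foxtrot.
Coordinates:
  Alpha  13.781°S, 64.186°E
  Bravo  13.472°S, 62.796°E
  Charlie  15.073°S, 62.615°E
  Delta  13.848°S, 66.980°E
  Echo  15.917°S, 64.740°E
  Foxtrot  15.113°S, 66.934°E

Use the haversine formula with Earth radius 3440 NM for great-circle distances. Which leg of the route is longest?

Charlie–Delta

Leg distances:
Alpha→Bravo: 83.2 NM
Bravo→Charlie: 96.7 NM
Charlie→Delta: 264.2 NM
Delta→Echo: 179.8 NM
Echo→Foxtrot: 135.8 NM
The longest leg is Charlie–Delta at 264.2 NM.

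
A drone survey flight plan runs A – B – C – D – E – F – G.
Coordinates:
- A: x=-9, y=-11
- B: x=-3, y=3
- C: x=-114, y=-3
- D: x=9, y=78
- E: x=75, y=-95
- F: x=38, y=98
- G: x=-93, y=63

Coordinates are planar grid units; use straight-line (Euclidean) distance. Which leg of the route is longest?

E–F

Leg distances:
A→B: 15.2
B→C: 111.2
C→D: 147.3
D→E: 185.2
E→F: 196.5
F→G: 135.6
The longest leg is E–F at 196.5.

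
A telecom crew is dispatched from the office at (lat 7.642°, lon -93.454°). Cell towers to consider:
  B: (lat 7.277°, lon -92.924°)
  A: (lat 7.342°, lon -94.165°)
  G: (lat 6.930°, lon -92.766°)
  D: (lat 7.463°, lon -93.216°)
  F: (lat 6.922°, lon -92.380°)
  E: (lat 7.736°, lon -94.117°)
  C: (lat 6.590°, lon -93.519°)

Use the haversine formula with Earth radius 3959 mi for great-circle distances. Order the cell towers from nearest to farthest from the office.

Distances from the office:
D (lat 7.463°, lon -93.216°): 20.5 mi
B (lat 7.277°, lon -92.924°): 44.2 mi
E (lat 7.736°, lon -94.117°): 45.9 mi
A (lat 7.342°, lon -94.165°): 52.9 mi
G (lat 6.930°, lon -92.766°): 68.1 mi
C (lat 6.590°, lon -93.519°): 72.8 mi
F (lat 6.922°, lon -92.380°): 88.8 mi

D, B, E, A, G, C, F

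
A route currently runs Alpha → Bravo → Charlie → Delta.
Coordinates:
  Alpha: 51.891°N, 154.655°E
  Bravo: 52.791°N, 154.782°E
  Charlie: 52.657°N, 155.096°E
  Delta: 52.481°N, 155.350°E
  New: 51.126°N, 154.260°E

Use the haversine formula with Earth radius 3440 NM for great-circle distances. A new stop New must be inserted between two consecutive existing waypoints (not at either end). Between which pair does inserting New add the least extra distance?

Added distance for inserting New between each consecutive pair:
Alpha–Bravo: 95.8 NM
Bravo–Charlie: 184.8 NM
Charlie–Delta: 173.8 NM
Smallest added distance is 95.8 NM, inserting between Alpha and Bravo.

between Alpha and Bravo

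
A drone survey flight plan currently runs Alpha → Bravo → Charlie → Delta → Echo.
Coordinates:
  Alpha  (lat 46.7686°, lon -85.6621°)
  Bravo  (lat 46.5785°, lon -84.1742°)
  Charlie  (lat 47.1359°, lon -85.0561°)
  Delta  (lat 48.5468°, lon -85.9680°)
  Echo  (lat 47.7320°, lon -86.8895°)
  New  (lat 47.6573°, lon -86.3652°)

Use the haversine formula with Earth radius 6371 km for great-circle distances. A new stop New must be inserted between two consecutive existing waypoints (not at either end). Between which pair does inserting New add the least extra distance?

Added distance for inserting New between each consecutive pair:
Alpha–Bravo: 201.3 km
Bravo–Charlie: 227.6 km
Charlie–Delta: 46.5 km
Delta–Echo: 29.8 km
Smallest added distance is 29.8 km, inserting between Delta and Echo.

between Delta and Echo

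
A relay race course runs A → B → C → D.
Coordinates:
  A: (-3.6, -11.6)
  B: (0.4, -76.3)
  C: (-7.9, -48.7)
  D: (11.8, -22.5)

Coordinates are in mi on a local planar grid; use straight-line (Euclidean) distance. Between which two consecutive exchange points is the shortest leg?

Leg distances:
A→B: 64.8 mi
B→C: 28.8 mi
C→D: 32.8 mi
The shortest leg is B–C at 28.8 mi.

B–C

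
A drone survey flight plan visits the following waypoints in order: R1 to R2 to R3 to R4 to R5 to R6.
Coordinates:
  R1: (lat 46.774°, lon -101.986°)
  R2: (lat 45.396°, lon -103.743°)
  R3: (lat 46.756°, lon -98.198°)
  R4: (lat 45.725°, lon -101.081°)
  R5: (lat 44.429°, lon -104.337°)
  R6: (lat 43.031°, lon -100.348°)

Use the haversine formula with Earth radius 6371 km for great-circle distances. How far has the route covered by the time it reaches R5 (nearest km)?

1201 km

Leg distances:
R1→R2: 204.5 km  (cumulative 204.5 km)
R2→R3: 453.5 km  (cumulative 658.1 km)
R3→R4: 249.6 km  (cumulative 907.7 km)
R4→R5: 293.4 km  (cumulative 1201.1 km)
Cumulative distance at R5 ≈ 1201 km.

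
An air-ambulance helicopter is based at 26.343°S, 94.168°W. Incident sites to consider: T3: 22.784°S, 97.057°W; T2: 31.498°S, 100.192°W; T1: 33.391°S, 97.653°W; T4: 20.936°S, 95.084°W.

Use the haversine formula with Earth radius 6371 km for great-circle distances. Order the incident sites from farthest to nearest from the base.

T1, T2, T4, T3

Distance from the base at 26.343°S, 94.168°W to each:
T1 33.391°S, 97.653°W: 852.5 km
T2 31.498°S, 100.192°W: 819.6 km
T4 20.936°S, 95.084°W: 608.4 km
T3 22.784°S, 97.057°W: 491.9 km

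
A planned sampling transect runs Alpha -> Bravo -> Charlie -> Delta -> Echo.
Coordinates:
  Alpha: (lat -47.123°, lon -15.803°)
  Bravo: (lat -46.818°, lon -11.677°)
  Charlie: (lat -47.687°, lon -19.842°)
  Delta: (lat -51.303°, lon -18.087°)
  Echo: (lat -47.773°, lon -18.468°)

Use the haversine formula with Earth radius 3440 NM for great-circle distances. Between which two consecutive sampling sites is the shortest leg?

Alpha–Bravo

Leg distances:
Alpha→Bravo: 170.0 NM
Bravo→Charlie: 336.6 NM
Charlie→Delta: 227.6 NM
Delta→Echo: 212.5 NM
The shortest leg is Alpha–Bravo at 170.0 NM.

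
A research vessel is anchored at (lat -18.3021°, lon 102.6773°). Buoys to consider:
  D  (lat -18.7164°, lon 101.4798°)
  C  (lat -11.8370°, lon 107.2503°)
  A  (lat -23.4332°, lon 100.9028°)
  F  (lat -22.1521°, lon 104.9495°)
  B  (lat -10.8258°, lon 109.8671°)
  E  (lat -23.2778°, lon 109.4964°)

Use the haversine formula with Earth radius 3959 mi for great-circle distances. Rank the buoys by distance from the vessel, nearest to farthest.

D, F, A, C, E, B

Computing each great-circle distance from (lat -18.3021°, lon 102.6773°):
D (lat -18.7164°, lon 101.4798°): 83.5 mi
F (lat -22.1521°, lon 104.9495°): 304.1 mi
A (lat -23.4332°, lon 100.9028°): 372.6 mi
C (lat -11.8370°, lon 107.2503°): 540.9 mi
E (lat -23.2778°, lon 109.4964°): 558.6 mi
B (lat -10.8258°, lon 109.8671°): 705.4 mi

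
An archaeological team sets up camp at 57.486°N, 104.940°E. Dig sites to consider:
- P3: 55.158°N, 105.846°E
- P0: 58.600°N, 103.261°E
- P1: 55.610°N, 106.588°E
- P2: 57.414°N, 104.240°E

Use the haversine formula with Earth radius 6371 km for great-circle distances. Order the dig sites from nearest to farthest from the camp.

P2, P0, P1, P3

Computing each great-circle distance from 57.486°N, 104.940°E:
P2 57.414°N, 104.240°E: 42.6 km
P0 58.600°N, 103.261°E: 158.4 km
P1 55.610°N, 106.588°E: 231.8 km
P3 55.158°N, 105.846°E: 264.8 km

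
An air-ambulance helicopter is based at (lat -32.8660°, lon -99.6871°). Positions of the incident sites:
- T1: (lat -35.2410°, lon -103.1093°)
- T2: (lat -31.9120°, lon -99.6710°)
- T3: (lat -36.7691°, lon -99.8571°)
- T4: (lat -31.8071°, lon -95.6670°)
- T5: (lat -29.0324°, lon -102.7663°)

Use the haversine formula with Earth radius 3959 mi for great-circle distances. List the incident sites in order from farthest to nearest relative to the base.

Distance from the base at (lat -32.8660°, lon -99.6871°) to each:
T5 (lat -29.0324°, lon -102.7663°): 321.6 mi
T3 (lat -36.7691°, lon -99.8571°): 269.9 mi
T1 (lat -35.2410°, lon -103.1093°): 255.5 mi
T4 (lat -31.8071°, lon -95.6670°): 245.8 mi
T2 (lat -31.9120°, lon -99.6710°): 65.9 mi

T5, T3, T1, T4, T2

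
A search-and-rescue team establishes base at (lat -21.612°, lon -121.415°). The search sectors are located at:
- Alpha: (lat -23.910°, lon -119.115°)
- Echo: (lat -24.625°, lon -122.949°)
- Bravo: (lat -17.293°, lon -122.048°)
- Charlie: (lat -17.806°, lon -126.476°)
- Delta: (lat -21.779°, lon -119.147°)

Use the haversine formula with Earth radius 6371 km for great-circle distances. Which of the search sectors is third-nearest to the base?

Distances from the base ((lat -21.612°, lon -121.415°)):
Delta: 235.1 km
Alpha: 347.7 km
Echo: 369.9 km
Bravo: 484.8 km
Charlie: 678.0 km
The third-nearest is Echo at 369.9 km.

Echo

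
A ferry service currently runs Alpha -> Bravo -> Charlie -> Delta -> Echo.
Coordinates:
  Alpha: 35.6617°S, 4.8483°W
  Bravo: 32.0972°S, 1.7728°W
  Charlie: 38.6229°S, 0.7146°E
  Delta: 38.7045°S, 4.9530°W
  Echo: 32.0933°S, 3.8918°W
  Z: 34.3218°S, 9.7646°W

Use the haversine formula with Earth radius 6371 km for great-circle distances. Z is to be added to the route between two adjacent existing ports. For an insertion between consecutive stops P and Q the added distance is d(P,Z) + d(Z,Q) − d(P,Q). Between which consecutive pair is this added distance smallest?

between Delta and Echo

Added distance for inserting Z between each consecutive pair:
Alpha–Bravo: 767.7 km
Bravo–Charlie: 1074.6 km
Charlie–Delta: 1208.7 km
Delta–Echo: 508.1 km
Smallest added distance is 508.1 km, inserting between Delta and Echo.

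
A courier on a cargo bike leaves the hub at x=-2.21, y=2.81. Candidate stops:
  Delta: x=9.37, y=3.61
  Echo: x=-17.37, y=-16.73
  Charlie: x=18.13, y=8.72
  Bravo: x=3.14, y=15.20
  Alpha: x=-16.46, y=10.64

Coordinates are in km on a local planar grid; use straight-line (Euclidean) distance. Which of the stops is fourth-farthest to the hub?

Bravo

Distance to each, sorted:
Echo: 24.7 km
Charlie: 21.2 km
Alpha: 16.3 km
Bravo: 13.5 km
Delta: 11.6 km
The fourth-farthest is Bravo at 13.5 km.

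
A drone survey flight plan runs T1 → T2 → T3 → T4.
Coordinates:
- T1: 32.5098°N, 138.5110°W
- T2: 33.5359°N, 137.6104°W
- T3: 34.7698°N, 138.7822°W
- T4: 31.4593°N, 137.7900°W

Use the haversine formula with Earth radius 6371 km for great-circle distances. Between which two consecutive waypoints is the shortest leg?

Leg distances:
T1→T2: 141.7 km
T2→T3: 174.5 km
T3→T4: 379.5 km
The shortest leg is T1–T2 at 141.7 km.

T1–T2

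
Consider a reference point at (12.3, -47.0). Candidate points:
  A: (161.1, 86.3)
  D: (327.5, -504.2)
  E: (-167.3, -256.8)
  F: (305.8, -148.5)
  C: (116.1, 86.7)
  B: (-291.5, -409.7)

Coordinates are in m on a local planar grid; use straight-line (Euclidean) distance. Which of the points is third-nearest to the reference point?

E

Distance to each, sorted:
C: 169.3 m
A: 199.8 m
E: 276.2 m
F: 310.6 m
B: 473.1 m
D: 555.3 m
The third-nearest is E at 276.2 m.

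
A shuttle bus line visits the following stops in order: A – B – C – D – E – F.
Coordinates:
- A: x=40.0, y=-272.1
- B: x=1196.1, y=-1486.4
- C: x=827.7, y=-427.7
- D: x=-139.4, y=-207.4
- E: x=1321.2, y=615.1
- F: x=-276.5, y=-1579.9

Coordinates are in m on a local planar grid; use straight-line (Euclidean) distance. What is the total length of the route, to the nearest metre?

Leg distances:
A→B: 1676.6 m  (cumulative 1676.6 m)
B→C: 1121.0 m  (cumulative 2797.6 m)
C→D: 991.9 m  (cumulative 3789.5 m)
D→E: 1676.3 m  (cumulative 5465.7 m)
E→F: 2714.9 m  (cumulative 8180.6 m)
Total route length ≈ 8181 m.

8181 m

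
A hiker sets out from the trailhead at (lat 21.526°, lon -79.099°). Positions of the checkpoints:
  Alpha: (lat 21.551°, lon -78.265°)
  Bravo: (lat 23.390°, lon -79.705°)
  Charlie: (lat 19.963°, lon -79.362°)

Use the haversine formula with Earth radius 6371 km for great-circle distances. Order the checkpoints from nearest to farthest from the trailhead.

Computing each great-circle distance from (lat 21.526°, lon -79.099°):
Alpha (lat 21.551°, lon -78.265°): 86.3 km
Charlie (lat 19.963°, lon -79.362°): 175.9 km
Bravo (lat 23.390°, lon -79.705°): 216.4 km

Alpha, Charlie, Bravo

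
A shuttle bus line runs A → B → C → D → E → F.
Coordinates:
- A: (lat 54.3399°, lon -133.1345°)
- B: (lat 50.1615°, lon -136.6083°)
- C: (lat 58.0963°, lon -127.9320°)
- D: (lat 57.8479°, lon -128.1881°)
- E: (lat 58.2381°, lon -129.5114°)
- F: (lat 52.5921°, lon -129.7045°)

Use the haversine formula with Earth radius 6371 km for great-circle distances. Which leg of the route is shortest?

C–D

Leg distances:
A→B: 521.2 km
B→C: 1046.0 km
C→D: 31.5 km
D→E: 89.1 km
E→F: 627.9 km
The shortest leg is C–D at 31.5 km.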